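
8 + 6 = 14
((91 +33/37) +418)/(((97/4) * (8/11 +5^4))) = 830104/24703087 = 0.03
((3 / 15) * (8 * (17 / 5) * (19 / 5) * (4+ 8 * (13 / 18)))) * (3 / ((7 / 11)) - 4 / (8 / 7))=1932832 / 7875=245.44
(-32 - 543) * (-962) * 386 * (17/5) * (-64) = -46461059840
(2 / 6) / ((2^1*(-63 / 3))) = -1 / 126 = -0.01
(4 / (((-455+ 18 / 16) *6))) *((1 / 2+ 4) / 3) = -0.00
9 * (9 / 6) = 27 / 2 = 13.50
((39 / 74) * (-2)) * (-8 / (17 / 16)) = 4992 / 629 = 7.94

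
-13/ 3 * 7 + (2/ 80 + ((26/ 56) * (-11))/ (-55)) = -25381/ 840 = -30.22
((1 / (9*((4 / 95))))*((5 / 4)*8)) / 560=95 / 2016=0.05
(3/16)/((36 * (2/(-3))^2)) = 3/256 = 0.01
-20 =-20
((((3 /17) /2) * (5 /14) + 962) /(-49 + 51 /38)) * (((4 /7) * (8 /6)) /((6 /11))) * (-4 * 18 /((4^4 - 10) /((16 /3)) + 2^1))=2227356928 /52799705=42.19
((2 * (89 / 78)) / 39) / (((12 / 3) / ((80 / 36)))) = 0.03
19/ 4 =4.75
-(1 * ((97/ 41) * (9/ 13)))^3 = -665338617/ 151419437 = -4.39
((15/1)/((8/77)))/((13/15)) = 17325/104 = 166.59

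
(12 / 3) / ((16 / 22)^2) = 121 / 16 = 7.56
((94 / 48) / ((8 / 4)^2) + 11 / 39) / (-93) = -107 / 12896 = -0.01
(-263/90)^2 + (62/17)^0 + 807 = 6613969/8100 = 816.54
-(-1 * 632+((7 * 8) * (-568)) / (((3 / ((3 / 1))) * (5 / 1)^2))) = 1904.32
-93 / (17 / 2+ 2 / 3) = -558 / 55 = -10.15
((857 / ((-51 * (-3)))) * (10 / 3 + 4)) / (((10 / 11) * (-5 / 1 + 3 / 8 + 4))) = -829576 / 11475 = -72.29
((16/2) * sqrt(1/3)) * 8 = 64 * sqrt(3)/3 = 36.95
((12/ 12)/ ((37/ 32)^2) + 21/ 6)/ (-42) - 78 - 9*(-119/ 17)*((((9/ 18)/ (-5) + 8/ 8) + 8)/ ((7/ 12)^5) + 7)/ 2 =282222670003/ 65739380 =4293.05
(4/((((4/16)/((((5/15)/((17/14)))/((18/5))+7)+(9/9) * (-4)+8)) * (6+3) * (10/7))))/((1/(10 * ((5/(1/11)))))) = 31317440/4131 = 7581.08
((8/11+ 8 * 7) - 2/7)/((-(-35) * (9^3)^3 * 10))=2173/5220491089275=0.00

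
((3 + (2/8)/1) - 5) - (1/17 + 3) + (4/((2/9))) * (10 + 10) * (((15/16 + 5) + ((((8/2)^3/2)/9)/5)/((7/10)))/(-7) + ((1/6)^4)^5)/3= -15736702590776471483/126899165857185792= -124.01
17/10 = 1.70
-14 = -14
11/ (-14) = -11/ 14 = -0.79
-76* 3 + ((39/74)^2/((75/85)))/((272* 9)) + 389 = 211592809/1314240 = 161.00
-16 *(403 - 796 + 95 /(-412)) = 648044 /103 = 6291.69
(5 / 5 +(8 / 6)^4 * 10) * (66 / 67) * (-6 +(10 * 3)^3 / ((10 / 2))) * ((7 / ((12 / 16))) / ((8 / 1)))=365635886 / 1809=202120.45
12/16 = 3/4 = 0.75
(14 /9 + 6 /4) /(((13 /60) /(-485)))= -266750 /39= -6839.74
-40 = -40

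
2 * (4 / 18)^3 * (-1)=-16 / 729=-0.02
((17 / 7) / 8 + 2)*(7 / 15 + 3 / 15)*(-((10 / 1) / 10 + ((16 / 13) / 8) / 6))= -430 / 273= -1.58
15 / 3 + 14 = 19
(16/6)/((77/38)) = 304/231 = 1.32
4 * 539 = 2156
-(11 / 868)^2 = -121 / 753424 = -0.00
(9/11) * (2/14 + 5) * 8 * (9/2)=11664/77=151.48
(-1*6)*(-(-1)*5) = -30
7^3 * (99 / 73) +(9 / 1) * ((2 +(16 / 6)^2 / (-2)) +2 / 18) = 33008 / 73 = 452.16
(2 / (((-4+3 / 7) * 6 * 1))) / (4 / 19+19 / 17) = -2261 / 32175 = -0.07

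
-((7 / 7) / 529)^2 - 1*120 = -120.00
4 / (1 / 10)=40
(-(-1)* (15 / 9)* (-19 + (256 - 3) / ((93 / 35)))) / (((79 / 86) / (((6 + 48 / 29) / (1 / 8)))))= 8468.49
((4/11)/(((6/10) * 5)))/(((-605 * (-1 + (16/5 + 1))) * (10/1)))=-1/159720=-0.00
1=1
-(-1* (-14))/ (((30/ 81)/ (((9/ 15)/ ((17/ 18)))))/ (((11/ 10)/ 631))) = -56133/ 1340875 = -0.04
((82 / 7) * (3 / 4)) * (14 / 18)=41 / 6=6.83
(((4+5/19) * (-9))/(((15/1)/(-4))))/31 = 972/2945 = 0.33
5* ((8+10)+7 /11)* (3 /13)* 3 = 9225 /143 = 64.51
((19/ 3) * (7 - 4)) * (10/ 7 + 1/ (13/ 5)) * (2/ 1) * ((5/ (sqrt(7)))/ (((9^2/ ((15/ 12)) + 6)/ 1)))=26125 * sqrt(7)/ 37583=1.84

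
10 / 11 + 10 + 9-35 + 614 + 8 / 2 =6632 / 11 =602.91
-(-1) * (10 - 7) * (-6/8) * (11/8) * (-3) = 297/32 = 9.28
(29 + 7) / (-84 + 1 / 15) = -0.43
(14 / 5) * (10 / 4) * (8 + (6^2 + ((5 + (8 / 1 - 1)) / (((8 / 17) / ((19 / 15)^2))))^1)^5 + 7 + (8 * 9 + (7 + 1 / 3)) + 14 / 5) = 1430745928946170210199 / 75937500000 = 18841098652.79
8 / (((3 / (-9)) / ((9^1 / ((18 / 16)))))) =-192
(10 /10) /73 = 1 /73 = 0.01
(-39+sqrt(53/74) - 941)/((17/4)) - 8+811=2 * sqrt(3922)/629+9731/17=572.61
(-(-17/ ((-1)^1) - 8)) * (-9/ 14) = 81/ 14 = 5.79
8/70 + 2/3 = 82/105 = 0.78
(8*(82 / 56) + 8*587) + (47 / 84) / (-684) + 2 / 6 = 270505537 / 57456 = 4708.05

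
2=2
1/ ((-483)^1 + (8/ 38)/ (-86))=-817/ 394613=-0.00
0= 0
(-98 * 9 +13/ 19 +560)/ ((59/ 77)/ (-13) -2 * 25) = 2037035/ 317357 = 6.42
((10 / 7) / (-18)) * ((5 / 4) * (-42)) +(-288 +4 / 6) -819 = -6613 / 6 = -1102.17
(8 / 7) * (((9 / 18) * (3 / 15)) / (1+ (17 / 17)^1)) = 2 / 35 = 0.06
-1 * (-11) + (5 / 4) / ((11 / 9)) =529 / 44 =12.02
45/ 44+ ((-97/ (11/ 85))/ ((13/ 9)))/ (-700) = 8829/ 5005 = 1.76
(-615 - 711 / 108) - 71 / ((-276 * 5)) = -428857 / 690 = -621.53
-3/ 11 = -0.27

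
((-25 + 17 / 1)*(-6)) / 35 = 48 / 35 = 1.37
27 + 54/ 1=81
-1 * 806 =-806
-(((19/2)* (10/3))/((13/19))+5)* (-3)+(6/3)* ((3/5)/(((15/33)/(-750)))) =-23740/13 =-1826.15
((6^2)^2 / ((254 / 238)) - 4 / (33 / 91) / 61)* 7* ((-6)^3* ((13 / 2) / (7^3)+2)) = -2210982466320 / 596519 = -3706474.51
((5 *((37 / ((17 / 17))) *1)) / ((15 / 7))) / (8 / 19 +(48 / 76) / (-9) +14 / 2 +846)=4921 / 48641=0.10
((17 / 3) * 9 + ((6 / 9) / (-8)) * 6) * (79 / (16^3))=7979 / 8192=0.97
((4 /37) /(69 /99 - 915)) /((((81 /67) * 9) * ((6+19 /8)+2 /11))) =-64856 /51067792089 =-0.00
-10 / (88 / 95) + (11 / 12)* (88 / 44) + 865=112997 / 132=856.04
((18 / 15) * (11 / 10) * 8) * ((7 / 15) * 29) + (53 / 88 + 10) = 153.51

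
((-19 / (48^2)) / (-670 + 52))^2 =361 / 2027411472384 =0.00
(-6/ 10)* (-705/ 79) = 423/ 79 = 5.35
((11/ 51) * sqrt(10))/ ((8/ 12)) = 11 * sqrt(10)/ 34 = 1.02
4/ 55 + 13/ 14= 771/ 770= 1.00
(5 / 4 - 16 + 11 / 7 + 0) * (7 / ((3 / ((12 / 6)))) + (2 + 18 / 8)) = -13161 / 112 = -117.51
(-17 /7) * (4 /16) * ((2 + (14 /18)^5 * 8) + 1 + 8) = -13327915 /1653372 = -8.06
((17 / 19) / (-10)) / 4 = -17 / 760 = -0.02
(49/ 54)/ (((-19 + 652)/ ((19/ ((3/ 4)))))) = 1862/ 51273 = 0.04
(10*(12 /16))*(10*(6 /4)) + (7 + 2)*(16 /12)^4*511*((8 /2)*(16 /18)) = 8390449 /162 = 51792.90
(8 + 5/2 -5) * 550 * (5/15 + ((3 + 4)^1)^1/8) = 87725/24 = 3655.21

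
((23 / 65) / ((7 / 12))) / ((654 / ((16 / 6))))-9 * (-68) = 91056788 / 148785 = 612.00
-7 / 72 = -0.10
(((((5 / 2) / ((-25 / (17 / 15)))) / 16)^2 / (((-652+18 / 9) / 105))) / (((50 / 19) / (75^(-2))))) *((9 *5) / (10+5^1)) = -38437 / 23400000000000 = -0.00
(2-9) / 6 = -7 / 6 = -1.17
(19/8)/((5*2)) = 19/80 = 0.24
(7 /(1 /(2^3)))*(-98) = -5488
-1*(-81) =81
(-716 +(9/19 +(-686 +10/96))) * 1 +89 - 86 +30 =-1248001/912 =-1368.42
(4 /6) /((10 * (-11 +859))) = 1 /12720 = 0.00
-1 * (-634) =634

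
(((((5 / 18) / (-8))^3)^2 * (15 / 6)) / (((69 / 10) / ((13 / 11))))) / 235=0.00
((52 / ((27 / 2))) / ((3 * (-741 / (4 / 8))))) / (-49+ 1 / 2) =8 / 447849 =0.00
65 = 65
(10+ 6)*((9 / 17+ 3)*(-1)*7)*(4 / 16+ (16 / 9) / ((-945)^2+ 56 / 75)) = -16074591440 / 162658261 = -98.82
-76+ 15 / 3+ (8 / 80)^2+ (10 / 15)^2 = -63491 / 900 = -70.55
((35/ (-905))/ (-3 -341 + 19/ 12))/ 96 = 1/ 849976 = 0.00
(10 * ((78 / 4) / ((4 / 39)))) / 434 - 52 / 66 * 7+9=450605 / 57288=7.87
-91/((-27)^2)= -91/729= -0.12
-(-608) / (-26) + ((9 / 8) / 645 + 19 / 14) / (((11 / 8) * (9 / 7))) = -6257947 / 276705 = -22.62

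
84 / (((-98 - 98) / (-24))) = 72 / 7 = 10.29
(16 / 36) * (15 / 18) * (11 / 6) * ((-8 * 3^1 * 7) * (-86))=264880 / 27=9810.37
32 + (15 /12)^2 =537 /16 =33.56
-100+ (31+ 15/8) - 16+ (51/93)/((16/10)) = -82.78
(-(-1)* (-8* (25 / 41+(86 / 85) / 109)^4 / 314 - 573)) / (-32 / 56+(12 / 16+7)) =-52448402275135450209014984812 / 657071804011282539787273125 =-79.82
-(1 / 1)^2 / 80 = -1 / 80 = -0.01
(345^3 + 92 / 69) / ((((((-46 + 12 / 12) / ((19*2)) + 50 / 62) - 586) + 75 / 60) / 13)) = -912325.79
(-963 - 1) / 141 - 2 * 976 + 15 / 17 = -4693217 / 2397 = -1957.95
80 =80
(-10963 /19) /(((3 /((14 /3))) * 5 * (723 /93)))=-250418 /10845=-23.09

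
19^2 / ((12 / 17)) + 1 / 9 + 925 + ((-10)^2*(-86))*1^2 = -257885 / 36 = -7163.47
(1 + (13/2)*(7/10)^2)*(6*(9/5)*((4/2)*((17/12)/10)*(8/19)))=128061/23750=5.39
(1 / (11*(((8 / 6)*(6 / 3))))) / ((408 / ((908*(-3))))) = -681 / 2992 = -0.23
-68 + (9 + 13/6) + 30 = -161/6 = -26.83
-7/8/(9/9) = -0.88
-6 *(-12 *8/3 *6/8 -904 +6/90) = 27838/5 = 5567.60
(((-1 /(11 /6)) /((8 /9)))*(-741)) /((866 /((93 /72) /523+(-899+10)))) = -6765213663 /14493376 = -466.78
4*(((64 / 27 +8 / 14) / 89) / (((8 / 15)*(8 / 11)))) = 7645 / 22428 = 0.34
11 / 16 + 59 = 955 / 16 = 59.69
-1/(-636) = 1/636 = 0.00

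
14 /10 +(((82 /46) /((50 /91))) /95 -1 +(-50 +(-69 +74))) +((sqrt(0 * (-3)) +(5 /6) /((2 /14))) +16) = -3725291 /163875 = -22.73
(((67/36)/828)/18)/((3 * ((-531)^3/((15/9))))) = -335/722988543224736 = -0.00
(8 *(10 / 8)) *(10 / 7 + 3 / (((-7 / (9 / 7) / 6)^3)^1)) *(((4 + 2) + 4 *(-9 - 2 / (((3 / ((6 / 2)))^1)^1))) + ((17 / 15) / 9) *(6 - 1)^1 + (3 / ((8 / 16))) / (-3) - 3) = 3481443680 / 3176523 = 1095.99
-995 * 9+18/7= -62667/7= -8952.43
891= 891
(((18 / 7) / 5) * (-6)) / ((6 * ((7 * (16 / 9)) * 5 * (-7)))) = 81 / 68600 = 0.00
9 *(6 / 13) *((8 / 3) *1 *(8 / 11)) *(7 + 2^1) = 10368 / 143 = 72.50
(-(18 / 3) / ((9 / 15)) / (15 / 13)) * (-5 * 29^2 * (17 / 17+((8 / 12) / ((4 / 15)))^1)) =127551.67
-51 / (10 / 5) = -51 / 2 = -25.50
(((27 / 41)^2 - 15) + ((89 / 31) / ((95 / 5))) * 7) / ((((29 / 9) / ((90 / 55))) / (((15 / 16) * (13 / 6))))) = -13.93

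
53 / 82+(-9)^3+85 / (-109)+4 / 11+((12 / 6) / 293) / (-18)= -188944294259 / 259264566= -728.77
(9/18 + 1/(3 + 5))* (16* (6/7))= 60/7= 8.57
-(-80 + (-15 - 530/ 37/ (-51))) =178735/ 1887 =94.72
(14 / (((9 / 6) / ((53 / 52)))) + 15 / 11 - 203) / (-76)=82421 / 32604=2.53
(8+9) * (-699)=-11883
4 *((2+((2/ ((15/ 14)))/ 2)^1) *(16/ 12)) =704/ 45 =15.64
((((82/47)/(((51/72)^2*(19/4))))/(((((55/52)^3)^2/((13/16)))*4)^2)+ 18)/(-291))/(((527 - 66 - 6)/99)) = -10687274040157633080116414046/793399680668530077965087890625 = -0.01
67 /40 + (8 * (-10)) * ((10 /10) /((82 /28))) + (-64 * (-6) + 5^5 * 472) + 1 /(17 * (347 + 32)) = 1475358.36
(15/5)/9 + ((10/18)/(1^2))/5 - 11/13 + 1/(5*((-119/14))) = -0.43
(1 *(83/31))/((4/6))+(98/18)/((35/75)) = 2917/186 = 15.68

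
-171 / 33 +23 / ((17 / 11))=1814 / 187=9.70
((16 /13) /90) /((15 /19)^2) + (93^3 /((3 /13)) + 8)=3485555.02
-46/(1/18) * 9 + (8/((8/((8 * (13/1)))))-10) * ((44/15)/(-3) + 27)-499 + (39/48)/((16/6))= -31706533/5760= -5504.61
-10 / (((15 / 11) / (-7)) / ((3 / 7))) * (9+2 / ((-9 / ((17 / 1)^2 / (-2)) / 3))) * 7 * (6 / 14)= 6952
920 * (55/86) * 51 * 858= 25745986.05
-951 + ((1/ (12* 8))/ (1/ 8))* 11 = -11401/ 12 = -950.08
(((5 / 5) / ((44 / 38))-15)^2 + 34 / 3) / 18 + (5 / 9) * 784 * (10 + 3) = 148294459 / 26136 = 5673.95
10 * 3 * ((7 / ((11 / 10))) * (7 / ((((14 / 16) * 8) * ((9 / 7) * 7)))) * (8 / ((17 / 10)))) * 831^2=12890472000 / 187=68933005.35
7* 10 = 70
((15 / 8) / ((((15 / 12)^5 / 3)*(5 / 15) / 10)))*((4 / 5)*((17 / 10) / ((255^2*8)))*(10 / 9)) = 128 / 796875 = 0.00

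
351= 351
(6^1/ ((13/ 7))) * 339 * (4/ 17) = 56952/ 221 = 257.70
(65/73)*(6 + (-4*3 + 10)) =260/73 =3.56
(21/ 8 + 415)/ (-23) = -3341/ 184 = -18.16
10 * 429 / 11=390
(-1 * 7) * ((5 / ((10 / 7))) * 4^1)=-98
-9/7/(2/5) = -45/14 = -3.21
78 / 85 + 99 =8493 / 85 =99.92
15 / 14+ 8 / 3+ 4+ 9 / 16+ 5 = 13.30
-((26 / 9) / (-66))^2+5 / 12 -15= -5146201 / 352836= -14.59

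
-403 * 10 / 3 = -4030 / 3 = -1343.33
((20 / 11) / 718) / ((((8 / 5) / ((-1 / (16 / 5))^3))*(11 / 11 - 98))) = 3125 / 6275940352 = 0.00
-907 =-907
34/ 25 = 1.36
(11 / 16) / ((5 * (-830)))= -11 / 66400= -0.00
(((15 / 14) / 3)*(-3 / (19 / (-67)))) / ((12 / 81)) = 27135 / 1064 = 25.50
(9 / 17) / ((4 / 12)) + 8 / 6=149 / 51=2.92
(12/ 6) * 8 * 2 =32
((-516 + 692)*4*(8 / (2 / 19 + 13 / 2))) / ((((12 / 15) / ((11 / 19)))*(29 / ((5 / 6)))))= 387200 / 21837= 17.73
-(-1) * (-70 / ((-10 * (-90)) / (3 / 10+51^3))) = -3095197 / 300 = -10317.32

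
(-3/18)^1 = -1/6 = -0.17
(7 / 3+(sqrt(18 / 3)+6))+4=sqrt(6)+37 / 3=14.78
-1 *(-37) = 37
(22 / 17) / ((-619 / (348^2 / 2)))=-126.59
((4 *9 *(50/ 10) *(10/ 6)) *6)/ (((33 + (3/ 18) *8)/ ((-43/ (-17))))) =232200/ 1751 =132.61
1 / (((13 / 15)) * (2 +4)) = 5 / 26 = 0.19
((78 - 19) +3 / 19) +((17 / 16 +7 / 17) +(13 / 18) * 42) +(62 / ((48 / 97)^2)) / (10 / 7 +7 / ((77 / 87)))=31590985633 / 267537024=118.08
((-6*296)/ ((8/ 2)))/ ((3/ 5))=-740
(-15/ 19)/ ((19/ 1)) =-15/ 361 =-0.04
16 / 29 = 0.55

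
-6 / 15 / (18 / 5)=-1 / 9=-0.11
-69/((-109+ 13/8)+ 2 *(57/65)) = 0.65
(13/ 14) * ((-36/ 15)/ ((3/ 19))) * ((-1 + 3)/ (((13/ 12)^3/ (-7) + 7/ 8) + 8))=-1707264/ 525775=-3.25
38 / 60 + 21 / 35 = 37 / 30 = 1.23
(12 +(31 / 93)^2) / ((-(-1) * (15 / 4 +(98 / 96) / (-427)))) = 106384 / 32919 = 3.23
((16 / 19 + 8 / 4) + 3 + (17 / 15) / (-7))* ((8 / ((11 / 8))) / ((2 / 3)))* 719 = 260726656 / 7315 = 35642.74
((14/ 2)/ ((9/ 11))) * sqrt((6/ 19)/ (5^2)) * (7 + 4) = 847 * sqrt(114)/ 855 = 10.58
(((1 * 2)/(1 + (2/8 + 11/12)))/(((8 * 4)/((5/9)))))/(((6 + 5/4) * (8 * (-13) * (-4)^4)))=-0.00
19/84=0.23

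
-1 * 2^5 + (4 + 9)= -19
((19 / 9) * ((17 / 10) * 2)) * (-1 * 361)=-116603 / 45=-2591.18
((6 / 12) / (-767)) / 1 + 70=107379 / 1534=70.00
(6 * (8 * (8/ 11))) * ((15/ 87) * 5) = 9600/ 319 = 30.09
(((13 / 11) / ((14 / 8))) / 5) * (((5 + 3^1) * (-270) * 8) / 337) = -179712 / 25949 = -6.93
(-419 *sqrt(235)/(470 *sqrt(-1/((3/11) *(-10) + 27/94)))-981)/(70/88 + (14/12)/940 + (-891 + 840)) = 72906 *sqrt(330)/3114613 + 60861240/3114613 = 19.97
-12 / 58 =-6 / 29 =-0.21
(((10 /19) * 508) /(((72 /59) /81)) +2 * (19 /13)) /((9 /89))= 390187303 /2223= 175522.85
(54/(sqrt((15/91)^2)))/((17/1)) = 1638/85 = 19.27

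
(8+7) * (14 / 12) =35 / 2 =17.50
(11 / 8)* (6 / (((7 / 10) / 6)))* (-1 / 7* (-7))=495 / 7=70.71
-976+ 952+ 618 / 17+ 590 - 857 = -4329 / 17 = -254.65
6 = 6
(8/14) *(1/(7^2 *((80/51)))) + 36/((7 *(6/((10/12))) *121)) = 11071/830060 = 0.01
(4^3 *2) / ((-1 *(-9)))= 128 / 9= 14.22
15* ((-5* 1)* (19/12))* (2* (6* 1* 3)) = -4275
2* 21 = 42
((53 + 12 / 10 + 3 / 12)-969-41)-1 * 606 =-31231 / 20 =-1561.55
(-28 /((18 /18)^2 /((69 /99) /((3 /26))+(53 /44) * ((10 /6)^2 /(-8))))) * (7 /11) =-96971 /968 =-100.18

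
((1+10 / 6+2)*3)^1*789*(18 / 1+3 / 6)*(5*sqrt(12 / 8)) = 1021755*sqrt(6) / 2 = 1251389.20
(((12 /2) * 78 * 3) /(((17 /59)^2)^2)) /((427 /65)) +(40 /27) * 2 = 29860272928580 /962913609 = 31010.33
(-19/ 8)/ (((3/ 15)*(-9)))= 95/ 72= 1.32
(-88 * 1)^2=7744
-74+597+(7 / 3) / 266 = 59623 / 114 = 523.01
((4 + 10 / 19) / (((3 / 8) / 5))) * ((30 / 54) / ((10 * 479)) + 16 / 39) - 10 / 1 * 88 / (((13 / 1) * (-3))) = 151194760 / 3194451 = 47.33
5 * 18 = 90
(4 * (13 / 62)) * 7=182 / 31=5.87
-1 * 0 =0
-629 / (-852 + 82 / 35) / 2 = 22015 / 59476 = 0.37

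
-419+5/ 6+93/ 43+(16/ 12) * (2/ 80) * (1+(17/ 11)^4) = -2617599493/ 6295630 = -415.78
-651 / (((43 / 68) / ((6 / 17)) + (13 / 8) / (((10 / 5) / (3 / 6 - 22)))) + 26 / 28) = 437472 / 9911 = 44.14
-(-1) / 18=1 / 18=0.06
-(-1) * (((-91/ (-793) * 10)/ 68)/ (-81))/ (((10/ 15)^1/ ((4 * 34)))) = -70/ 1647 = -0.04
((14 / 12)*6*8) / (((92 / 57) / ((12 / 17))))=9576 / 391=24.49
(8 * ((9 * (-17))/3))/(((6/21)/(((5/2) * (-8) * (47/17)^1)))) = 78960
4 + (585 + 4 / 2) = 591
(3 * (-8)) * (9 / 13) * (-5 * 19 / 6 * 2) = 6840 / 13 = 526.15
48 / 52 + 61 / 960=12313 / 12480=0.99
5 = 5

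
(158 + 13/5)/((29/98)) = 78694/145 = 542.72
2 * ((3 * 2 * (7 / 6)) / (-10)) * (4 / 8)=-7 / 10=-0.70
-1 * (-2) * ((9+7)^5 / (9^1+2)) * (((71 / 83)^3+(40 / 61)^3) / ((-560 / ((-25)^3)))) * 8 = 55159481345638400000 / 1427632635517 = 38637027.46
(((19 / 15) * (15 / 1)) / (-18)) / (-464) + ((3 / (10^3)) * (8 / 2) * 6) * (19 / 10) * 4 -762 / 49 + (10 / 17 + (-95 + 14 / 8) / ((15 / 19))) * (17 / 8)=-33858808717 / 127890000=-264.75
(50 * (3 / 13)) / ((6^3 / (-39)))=-2.08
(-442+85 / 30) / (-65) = 527 / 78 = 6.76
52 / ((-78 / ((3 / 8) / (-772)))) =1 / 3088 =0.00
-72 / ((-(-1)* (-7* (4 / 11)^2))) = 1089 / 14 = 77.79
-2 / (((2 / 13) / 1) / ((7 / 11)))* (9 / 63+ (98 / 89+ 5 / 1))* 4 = -202280 / 979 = -206.62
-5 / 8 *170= -106.25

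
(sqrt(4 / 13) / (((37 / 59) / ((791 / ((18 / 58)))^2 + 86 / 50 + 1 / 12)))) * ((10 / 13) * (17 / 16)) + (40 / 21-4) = -44 / 21 + 52777646067121 * sqrt(13) / 40519440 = 4696324.14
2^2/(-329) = -4/329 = -0.01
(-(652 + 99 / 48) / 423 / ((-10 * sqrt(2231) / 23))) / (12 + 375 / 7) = 14651 * sqrt(2231) / 602663328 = 0.00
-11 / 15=-0.73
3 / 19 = 0.16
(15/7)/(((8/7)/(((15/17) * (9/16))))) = 2025/2176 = 0.93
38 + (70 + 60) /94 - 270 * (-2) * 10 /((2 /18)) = 48639.38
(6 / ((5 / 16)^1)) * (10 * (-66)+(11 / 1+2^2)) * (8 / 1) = -99072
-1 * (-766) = 766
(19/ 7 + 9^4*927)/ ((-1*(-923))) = 42574348/ 6461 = 6589.44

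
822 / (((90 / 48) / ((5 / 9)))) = 2192 / 9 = 243.56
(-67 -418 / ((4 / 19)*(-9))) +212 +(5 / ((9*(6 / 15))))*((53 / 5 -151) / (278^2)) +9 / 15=1273592903 / 3477780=366.21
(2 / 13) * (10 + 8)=36 / 13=2.77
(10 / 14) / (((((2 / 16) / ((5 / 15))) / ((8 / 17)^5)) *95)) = 262144 / 566522943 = 0.00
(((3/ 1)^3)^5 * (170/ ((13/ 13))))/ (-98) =-1219657095/ 49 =-24890961.12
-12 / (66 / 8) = -16 / 11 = -1.45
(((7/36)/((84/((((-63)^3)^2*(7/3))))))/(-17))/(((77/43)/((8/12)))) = -11063829609/1496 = -7395608.03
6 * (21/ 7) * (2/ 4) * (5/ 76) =45/ 76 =0.59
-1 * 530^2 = -280900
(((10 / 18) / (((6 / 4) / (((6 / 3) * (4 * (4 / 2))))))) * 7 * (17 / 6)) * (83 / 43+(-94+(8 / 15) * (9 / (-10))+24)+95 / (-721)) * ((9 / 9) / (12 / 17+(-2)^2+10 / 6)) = -18934688128 / 14947875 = -1266.71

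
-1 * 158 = -158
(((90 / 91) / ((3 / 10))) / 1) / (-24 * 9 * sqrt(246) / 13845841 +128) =28037828025 * sqrt(246) / 8932027127136677564 +57512193899184300 / 2233006781784169391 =0.03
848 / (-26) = -424 / 13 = -32.62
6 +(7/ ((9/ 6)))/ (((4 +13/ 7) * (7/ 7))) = 836/ 123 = 6.80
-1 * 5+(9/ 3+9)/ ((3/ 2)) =3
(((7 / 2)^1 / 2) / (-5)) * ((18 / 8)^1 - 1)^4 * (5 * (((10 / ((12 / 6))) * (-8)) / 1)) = 170.90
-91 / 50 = -1.82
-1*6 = -6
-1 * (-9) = 9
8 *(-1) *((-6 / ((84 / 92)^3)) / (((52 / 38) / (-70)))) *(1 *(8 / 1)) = -147950720 / 5733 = -25806.86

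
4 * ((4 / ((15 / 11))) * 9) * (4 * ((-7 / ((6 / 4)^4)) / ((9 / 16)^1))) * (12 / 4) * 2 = -2523136 / 405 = -6229.97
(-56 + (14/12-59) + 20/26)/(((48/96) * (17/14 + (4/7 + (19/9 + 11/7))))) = -370398/8957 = -41.35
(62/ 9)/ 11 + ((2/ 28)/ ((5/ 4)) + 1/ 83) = 200009/ 287595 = 0.70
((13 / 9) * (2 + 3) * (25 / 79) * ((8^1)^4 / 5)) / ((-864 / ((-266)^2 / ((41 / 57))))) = -55925542400 / 262359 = -213164.18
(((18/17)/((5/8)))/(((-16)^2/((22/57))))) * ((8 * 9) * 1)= 297/1615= 0.18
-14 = -14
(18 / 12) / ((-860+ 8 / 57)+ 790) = -0.02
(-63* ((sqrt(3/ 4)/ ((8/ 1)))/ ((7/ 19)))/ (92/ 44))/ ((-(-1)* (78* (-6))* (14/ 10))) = 1045* sqrt(3)/ 133952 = 0.01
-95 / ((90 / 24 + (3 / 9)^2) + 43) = -3420 / 1687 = -2.03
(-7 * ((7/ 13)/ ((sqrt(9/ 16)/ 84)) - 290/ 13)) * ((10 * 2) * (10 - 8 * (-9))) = -436240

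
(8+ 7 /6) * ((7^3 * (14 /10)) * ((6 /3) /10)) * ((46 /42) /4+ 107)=33998503 /360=94440.29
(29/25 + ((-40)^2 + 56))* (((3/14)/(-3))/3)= -41429/1050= -39.46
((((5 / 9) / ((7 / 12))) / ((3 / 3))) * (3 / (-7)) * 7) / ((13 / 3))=-60 / 91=-0.66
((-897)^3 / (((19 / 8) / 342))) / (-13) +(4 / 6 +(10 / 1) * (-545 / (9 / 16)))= 7994585335.78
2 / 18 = 1 / 9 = 0.11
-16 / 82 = -8 / 41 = -0.20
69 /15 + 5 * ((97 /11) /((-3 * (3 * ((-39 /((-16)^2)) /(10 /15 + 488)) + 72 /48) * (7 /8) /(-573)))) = 1391618150603 /216598305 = 6424.88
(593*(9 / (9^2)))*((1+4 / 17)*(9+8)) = 4151 / 3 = 1383.67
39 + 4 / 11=433 / 11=39.36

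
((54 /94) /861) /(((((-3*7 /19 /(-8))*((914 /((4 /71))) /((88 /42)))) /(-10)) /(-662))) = 88549120 /21446201567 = 0.00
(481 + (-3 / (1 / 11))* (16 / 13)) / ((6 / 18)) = 17175 / 13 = 1321.15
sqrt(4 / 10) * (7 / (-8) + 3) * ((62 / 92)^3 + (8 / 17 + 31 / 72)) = 1123639 * sqrt(10) / 2190060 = 1.62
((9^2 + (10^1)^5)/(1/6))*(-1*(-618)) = 371100348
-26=-26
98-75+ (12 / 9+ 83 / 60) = 1543 / 60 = 25.72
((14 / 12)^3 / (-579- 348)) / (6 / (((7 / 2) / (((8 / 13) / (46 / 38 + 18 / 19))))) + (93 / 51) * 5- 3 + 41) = -21755461 / 604608333048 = -0.00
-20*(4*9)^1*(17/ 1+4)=-15120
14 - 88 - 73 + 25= -122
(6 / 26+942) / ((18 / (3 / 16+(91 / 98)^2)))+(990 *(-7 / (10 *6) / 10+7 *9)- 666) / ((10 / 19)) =117270.61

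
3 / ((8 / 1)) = 3 / 8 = 0.38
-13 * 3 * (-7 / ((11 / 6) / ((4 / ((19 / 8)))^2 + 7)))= 5816538 / 3971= 1464.75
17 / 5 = 3.40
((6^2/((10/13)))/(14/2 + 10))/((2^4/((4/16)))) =117/2720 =0.04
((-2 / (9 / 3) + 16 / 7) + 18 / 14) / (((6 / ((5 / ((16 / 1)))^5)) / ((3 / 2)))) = 190625 / 88080384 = 0.00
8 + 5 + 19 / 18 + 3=307 / 18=17.06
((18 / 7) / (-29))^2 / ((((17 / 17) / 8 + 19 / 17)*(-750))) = -7344 / 870540125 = -0.00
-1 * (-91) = 91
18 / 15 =6 / 5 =1.20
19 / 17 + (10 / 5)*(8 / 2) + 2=189 / 17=11.12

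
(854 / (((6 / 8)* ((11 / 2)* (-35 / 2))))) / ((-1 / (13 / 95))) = 25376 / 15675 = 1.62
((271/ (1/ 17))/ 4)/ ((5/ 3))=13821/ 20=691.05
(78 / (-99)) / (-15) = 0.05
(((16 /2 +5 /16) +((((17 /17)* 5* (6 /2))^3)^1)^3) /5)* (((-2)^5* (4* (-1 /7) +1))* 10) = -7381125001596 /7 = -1054446428799.43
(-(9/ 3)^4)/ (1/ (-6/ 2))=243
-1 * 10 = -10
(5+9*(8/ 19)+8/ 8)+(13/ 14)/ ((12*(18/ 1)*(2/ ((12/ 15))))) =1406407/ 143640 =9.79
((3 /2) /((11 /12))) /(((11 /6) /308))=3024 /11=274.91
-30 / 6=-5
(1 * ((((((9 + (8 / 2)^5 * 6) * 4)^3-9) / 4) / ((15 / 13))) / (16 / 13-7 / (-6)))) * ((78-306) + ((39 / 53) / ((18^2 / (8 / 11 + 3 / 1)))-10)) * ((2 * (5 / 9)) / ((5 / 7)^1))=-29365457716117140237347 / 58871340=-498807360527501.84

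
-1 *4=-4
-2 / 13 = -0.15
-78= -78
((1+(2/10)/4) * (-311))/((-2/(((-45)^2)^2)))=5356236375/8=669529546.88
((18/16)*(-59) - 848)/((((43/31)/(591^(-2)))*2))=-226765/240305328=-0.00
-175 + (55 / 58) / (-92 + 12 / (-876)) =-68181565 / 389586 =-175.01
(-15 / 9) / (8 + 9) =-5 / 51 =-0.10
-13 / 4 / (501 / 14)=-91 / 1002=-0.09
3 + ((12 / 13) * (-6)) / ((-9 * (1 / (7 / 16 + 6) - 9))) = 34705 / 11843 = 2.93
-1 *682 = -682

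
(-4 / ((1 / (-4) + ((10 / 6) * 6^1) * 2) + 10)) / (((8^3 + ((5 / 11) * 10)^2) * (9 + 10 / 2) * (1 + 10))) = -22 / 13422129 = -0.00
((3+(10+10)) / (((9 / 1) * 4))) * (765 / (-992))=-1955 / 3968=-0.49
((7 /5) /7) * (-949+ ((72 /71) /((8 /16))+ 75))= -12382 /71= -174.39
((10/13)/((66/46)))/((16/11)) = 115/312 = 0.37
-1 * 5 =-5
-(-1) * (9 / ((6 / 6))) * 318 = 2862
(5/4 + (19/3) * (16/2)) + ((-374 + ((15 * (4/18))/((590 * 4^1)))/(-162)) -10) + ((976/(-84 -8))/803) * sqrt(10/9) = -38088631/114696 -244 * sqrt(10)/55407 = -332.10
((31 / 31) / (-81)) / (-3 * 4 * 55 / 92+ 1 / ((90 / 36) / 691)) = -115 / 2507841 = -0.00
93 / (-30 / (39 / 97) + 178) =403 / 448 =0.90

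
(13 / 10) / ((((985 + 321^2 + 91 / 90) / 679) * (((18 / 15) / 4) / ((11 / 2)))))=112035 / 720187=0.16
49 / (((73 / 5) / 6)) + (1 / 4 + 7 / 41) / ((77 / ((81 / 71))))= 1318392357 / 65450924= 20.14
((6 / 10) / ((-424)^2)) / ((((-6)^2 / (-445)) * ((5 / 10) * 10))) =-89 / 10786560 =-0.00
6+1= 7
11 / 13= 0.85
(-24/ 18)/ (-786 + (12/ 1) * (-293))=2/ 6453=0.00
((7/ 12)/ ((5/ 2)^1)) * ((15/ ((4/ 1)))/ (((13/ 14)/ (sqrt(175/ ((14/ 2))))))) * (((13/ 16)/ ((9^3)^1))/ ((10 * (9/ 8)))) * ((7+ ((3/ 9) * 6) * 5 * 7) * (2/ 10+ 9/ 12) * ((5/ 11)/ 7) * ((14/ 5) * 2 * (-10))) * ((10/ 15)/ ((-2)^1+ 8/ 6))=6517/ 52488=0.12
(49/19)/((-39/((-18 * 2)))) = 2.38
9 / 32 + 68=2185 / 32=68.28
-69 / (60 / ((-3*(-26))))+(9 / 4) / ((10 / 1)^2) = -35871 / 400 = -89.68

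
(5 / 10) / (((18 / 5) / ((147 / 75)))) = 49 / 180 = 0.27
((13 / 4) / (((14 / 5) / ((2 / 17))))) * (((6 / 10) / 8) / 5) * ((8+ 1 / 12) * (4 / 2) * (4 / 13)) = 97 / 9520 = 0.01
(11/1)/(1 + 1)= 11/2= 5.50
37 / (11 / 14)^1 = 518 / 11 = 47.09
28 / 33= 0.85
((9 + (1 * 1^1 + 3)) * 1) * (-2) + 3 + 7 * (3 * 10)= 187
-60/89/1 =-0.67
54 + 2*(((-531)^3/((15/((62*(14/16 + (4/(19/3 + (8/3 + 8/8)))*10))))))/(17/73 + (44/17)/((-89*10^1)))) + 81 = -740470712686983/28222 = -26237357830.31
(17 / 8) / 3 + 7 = 185 / 24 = 7.71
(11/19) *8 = 88/19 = 4.63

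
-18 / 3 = -6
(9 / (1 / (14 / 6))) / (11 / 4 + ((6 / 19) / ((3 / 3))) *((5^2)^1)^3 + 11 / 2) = 0.00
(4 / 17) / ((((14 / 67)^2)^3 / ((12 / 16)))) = 271375146507 / 128002112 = 2120.08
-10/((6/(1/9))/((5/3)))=-25/81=-0.31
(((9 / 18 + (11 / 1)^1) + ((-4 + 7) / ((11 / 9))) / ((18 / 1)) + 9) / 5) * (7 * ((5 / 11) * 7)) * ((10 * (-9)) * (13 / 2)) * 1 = -6506955 / 121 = -53776.49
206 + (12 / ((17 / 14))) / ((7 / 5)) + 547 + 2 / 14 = 90464 / 119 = 760.20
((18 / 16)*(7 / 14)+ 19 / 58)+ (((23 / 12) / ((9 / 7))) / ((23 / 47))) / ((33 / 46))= 2123527 / 413424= 5.14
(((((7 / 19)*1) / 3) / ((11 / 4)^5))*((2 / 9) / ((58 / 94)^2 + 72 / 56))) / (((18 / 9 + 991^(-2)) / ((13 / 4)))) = 88442789361472 / 522695837341987749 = 0.00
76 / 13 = 5.85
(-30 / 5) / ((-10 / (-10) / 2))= -12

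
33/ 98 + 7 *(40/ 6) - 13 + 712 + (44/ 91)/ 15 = 4752247/ 6370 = 746.04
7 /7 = 1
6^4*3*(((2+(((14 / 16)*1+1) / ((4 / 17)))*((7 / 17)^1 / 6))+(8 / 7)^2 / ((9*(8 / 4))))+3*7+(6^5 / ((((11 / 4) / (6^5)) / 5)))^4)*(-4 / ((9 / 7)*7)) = -252431178888021009157577000000000000.00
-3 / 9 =-1 / 3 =-0.33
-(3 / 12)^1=-1 / 4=-0.25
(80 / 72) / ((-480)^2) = 1 / 207360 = 0.00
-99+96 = -3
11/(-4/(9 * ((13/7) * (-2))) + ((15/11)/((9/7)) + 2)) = 14157/4093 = 3.46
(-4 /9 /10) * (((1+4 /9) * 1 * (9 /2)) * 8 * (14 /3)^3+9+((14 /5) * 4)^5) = -8067.91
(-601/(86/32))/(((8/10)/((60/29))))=-721200/1247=-578.35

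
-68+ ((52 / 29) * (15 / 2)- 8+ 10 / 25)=-9012 / 145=-62.15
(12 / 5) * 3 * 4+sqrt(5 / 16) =sqrt(5) / 4+144 / 5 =29.36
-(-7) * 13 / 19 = 91 / 19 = 4.79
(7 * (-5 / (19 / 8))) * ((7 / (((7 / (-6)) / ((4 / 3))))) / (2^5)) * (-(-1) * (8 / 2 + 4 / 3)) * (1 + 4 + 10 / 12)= 19600 / 171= 114.62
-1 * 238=-238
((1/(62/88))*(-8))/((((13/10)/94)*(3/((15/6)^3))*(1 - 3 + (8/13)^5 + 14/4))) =-59064148000/21937119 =-2692.43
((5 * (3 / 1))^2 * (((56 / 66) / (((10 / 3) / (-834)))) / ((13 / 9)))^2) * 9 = 894454411536 / 20449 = 43740740.94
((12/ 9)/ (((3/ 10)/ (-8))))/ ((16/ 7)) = -140/ 9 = -15.56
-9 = -9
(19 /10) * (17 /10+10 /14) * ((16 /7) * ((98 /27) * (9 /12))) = 6422 /225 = 28.54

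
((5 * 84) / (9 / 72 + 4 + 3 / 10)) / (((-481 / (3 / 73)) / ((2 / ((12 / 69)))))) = -193200 / 2071667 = -0.09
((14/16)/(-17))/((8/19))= -133/1088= -0.12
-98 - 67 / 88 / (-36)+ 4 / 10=-1545649 / 15840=-97.58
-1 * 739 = -739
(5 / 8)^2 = 25 / 64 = 0.39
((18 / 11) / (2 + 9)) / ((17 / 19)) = 342 / 2057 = 0.17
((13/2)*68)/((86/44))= 9724/43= 226.14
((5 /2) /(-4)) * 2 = -1.25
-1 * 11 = -11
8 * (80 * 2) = 1280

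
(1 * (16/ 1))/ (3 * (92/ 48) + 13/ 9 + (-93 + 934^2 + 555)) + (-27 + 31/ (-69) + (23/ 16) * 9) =-503406531943/ 34689564528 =-14.51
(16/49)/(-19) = -16/931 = -0.02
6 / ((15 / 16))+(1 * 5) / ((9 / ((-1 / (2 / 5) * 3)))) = 67 / 30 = 2.23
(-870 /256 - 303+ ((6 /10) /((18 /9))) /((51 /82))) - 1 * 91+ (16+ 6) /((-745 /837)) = -683517467 /1621120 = -421.63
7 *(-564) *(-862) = 3403176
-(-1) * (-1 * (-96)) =96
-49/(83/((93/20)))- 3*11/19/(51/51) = -141363/31540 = -4.48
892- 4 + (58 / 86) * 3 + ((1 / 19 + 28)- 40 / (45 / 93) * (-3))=952684 / 817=1166.08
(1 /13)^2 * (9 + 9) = 18 /169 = 0.11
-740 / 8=-185 / 2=-92.50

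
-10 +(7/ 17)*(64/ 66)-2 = -6508/ 561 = -11.60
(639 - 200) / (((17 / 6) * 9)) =878 / 51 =17.22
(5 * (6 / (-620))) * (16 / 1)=-24 / 31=-0.77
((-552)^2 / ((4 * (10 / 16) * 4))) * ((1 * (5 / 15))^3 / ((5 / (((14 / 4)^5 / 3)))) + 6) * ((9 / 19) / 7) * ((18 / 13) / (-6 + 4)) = -450233487 / 43225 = -10416.04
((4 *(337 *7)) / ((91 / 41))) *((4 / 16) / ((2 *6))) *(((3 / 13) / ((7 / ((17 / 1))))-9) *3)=-2652864 / 1183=-2242.49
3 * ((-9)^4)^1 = 19683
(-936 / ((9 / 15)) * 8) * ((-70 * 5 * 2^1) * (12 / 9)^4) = 745472000 / 27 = 27610074.07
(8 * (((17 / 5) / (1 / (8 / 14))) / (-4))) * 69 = -9384 / 35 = -268.11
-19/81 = -0.23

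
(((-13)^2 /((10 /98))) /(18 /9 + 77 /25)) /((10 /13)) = 107653 /254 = 423.83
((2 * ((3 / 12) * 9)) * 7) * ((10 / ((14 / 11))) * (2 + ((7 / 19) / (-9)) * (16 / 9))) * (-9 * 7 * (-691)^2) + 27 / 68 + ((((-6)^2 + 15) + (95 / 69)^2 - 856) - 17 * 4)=-88260238325507923 / 6151212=-14348430573.60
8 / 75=0.11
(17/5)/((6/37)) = 629/30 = 20.97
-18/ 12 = -3/ 2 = -1.50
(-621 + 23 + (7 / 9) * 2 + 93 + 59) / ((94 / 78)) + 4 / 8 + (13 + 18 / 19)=-1898591 / 5358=-354.35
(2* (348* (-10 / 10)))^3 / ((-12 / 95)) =2669132160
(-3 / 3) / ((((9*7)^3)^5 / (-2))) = 2 / 977480813971145474830595007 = 0.00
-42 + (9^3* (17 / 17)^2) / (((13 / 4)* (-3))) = -1518 / 13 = -116.77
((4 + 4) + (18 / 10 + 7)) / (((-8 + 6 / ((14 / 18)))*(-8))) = 7.35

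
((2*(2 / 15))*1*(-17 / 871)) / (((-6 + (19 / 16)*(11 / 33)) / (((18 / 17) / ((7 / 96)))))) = 110592 / 8200465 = 0.01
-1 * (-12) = 12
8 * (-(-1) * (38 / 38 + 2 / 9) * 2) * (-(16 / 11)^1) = -256 / 9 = -28.44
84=84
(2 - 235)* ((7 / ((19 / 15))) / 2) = -24465 / 38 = -643.82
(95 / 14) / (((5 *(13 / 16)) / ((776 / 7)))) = 117952 / 637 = 185.17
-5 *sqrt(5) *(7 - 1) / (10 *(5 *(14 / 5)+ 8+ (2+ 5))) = -3 *sqrt(5) / 29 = -0.23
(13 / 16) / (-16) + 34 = 8691 / 256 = 33.95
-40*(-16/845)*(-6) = -768/169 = -4.54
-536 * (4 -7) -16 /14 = 11248 /7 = 1606.86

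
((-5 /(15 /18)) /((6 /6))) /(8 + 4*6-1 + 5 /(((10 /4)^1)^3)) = -50 /261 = -0.19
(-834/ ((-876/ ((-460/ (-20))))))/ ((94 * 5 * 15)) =0.00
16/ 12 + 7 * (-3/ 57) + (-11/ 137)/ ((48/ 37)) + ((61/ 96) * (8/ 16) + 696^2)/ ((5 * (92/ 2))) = 242203450439/ 114948480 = 2107.06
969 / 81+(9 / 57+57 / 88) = 576425 / 45144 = 12.77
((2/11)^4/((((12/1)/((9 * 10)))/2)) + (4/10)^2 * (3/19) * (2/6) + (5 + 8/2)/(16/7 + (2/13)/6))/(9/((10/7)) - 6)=34392065918/2632964235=13.06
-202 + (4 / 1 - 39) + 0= -237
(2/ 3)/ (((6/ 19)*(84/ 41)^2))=31939/ 63504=0.50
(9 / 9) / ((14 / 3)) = 3 / 14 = 0.21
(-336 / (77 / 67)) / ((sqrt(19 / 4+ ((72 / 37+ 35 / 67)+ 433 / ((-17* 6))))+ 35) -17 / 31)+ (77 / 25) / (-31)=-8.18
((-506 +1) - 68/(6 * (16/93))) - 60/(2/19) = -1140.88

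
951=951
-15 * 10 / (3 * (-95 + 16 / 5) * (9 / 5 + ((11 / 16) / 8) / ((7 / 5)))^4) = 100705239040000000 / 2219568644034506619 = 0.05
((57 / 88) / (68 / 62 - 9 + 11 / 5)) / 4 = -8835 / 311168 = -0.03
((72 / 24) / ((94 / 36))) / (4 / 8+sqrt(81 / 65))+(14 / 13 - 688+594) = -14796244 / 158249+1944 * sqrt(65) / 12173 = -92.21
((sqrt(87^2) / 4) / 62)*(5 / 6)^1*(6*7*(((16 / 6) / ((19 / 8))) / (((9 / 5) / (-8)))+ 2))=-778505 / 21204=-36.72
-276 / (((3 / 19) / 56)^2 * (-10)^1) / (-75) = -52076416 / 1125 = -46290.15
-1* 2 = -2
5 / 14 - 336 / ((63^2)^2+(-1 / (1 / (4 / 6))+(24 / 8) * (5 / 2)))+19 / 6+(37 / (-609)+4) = 143194068357 / 19187114821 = 7.46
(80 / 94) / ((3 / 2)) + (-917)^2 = 118565429 / 141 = 840889.57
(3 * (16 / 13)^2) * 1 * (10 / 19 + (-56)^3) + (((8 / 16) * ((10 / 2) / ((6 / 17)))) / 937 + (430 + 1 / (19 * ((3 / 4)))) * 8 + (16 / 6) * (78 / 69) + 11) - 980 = -660659293650971 / 830403132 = -795588.63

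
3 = 3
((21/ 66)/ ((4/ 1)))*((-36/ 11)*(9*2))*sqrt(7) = -567*sqrt(7)/ 121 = -12.40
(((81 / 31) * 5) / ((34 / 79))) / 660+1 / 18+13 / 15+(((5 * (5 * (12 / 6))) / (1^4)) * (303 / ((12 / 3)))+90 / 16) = 3958984507 / 1043460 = 3794.09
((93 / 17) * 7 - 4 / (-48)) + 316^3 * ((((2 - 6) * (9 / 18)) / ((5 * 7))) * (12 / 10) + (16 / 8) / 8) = 204379840667 / 35700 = 5724925.51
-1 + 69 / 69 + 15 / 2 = 15 / 2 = 7.50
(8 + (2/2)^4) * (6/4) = 13.50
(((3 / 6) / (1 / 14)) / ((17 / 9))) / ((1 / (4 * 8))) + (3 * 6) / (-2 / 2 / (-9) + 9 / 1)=84033 / 697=120.56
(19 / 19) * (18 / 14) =9 / 7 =1.29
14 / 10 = 7 / 5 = 1.40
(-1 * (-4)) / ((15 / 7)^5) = 67228 / 759375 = 0.09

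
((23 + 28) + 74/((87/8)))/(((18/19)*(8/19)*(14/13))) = 23601097/175392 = 134.56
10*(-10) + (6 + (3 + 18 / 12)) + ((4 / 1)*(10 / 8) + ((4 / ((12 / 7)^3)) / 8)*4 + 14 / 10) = -357277 / 4320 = -82.70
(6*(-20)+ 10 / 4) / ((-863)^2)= -235 / 1489538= -0.00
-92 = -92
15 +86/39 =671/39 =17.21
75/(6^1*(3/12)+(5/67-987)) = -10050/132047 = -0.08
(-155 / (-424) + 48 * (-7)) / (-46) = 142309 / 19504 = 7.30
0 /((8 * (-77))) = 0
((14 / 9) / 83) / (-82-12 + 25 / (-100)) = -56 / 281619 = -0.00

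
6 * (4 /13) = 24 /13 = 1.85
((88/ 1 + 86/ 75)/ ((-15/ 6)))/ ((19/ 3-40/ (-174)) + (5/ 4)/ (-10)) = -3102304/ 560125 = -5.54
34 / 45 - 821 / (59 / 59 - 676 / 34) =212993 / 4815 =44.24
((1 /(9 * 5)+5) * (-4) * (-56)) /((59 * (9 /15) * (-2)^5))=-1582 /1593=-0.99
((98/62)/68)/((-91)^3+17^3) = -49/1578171064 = -0.00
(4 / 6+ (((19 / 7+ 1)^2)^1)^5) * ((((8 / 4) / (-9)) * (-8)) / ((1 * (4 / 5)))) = 8470037038212520 / 7626831723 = 1110557.74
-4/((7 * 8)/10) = -5/7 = -0.71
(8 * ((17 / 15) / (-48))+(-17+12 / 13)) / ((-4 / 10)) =40.66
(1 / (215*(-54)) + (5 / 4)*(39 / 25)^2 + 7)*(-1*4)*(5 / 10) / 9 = -5829331 / 2612250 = -2.23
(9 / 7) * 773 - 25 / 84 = 993.56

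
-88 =-88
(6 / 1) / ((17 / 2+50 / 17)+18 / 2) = 0.29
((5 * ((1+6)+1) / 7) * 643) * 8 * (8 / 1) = 1646080 / 7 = 235154.29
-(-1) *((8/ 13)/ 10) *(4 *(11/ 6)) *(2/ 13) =176/ 2535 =0.07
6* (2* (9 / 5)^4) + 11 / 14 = 1109123 / 8750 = 126.76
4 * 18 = 72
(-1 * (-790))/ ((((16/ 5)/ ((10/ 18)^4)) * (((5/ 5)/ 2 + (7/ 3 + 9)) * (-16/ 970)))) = -598671875/ 4968864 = -120.48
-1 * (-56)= 56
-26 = -26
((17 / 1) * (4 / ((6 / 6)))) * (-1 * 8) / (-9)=544 / 9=60.44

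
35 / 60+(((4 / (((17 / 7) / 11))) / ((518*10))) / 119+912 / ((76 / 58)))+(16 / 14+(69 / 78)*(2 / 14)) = 40743272291 / 58383780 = 697.85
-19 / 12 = -1.58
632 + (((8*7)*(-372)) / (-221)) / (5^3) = 17479832 / 27625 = 632.75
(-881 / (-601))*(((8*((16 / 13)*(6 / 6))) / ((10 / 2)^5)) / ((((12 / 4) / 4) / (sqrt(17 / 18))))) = 225536*sqrt(34) / 219740625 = 0.01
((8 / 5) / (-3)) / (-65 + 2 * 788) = -8 / 22665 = -0.00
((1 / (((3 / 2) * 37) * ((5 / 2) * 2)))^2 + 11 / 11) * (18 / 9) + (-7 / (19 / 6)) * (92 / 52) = -145385824 / 76082175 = -1.91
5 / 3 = 1.67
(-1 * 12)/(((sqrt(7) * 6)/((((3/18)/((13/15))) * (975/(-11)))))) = 375 * sqrt(7)/77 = 12.89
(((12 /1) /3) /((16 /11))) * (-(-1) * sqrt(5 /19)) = 11 * sqrt(95) /76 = 1.41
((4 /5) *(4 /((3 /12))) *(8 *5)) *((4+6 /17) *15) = 33430.59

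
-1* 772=-772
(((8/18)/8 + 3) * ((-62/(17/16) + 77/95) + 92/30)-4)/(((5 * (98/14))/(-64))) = 311.69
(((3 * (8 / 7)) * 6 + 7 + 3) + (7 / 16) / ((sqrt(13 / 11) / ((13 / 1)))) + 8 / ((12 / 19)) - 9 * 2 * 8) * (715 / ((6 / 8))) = -6051760 / 63 + 5005 * sqrt(143) / 12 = -91072.09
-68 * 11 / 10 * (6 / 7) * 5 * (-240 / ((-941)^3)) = -0.00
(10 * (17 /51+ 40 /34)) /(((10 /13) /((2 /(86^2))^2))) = 1001 /697435404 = 0.00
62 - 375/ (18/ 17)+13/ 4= -3467/ 12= -288.92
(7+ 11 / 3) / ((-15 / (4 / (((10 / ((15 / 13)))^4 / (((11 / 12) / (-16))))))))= 33 / 1142440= 0.00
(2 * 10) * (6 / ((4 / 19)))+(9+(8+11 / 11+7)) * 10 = 820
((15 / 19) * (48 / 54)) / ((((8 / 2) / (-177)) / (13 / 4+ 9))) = -14455 / 38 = -380.39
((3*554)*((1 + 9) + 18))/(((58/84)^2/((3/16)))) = 15391782/841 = 18301.76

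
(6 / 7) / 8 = 3 / 28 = 0.11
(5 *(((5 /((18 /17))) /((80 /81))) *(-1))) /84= -255 /896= -0.28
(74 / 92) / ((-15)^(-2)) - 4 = 8141 / 46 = 176.98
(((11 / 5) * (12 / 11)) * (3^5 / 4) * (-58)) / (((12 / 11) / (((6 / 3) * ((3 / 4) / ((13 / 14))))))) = -1627857 / 130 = -12521.98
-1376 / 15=-91.73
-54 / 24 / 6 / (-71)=3 / 568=0.01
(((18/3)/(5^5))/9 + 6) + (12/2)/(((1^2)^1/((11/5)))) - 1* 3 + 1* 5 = 198752/9375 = 21.20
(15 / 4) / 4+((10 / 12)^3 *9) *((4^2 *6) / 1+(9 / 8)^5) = 133778135 / 262144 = 510.32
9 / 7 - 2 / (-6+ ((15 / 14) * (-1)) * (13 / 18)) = 1.58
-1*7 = -7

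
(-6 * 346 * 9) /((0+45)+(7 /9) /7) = -84078 /203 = -414.18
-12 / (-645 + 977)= -3 / 83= -0.04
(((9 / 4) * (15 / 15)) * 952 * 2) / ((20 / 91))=97461 / 5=19492.20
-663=-663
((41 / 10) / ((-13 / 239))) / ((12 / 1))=-9799 / 1560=-6.28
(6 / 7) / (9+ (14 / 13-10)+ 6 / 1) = 78 / 553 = 0.14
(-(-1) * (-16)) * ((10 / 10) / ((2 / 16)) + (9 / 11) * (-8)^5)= 428834.91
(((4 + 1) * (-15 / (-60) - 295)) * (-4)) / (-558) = -655 / 62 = -10.56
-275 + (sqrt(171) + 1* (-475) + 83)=-667 + 3* sqrt(19)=-653.92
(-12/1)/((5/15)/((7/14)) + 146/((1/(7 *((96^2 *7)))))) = -18/98896897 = -0.00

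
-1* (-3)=3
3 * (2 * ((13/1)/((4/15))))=585/2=292.50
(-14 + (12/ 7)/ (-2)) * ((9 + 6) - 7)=-832/ 7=-118.86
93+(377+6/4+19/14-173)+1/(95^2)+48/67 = 1272245694/4232725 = 300.57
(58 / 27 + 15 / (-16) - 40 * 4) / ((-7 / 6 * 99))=68597 / 49896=1.37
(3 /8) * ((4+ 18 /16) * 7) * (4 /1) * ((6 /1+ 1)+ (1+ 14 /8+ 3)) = 43911 /64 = 686.11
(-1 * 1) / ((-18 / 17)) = 17 / 18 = 0.94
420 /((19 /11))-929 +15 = -12746 /19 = -670.84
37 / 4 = 9.25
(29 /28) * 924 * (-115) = -110055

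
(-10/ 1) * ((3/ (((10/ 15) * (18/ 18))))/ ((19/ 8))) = -360/ 19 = -18.95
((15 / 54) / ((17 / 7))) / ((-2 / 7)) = -245 / 612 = -0.40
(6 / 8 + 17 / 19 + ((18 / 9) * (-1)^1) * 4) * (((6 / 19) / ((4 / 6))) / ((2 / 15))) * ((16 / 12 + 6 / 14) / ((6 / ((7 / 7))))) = -38295 / 5776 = -6.63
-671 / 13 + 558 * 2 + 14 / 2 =13928 / 13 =1071.38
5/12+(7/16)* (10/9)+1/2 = 101/72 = 1.40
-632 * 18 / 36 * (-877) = 277132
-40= -40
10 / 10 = 1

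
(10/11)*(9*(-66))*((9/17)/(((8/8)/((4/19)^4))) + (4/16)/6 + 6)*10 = -72291726225/2215457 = -32630.62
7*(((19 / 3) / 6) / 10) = 133 / 180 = 0.74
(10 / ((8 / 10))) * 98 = 1225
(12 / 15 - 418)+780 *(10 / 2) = 17414 / 5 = 3482.80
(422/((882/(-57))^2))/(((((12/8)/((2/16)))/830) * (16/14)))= 31610965/296352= 106.67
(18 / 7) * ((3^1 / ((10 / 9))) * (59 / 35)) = 14337 / 1225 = 11.70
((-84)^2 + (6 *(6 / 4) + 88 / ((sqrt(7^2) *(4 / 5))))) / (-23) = -307.86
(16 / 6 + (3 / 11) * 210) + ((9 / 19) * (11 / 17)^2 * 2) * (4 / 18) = 10877170 / 181203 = 60.03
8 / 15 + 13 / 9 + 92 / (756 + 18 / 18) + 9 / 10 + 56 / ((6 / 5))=49.67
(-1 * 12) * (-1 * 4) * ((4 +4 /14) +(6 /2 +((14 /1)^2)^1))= 9757.71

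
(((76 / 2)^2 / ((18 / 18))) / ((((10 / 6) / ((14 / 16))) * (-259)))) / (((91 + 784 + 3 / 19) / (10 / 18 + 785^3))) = -2986154563217 / 1845708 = -1617891.11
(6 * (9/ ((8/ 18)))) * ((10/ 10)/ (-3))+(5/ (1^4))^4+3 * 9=1223/ 2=611.50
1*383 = 383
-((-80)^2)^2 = -40960000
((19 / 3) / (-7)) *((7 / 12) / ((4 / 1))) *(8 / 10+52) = -209 / 30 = -6.97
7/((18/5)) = 35/18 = 1.94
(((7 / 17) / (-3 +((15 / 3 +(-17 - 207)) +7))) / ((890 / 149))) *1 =-1043 / 3252950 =-0.00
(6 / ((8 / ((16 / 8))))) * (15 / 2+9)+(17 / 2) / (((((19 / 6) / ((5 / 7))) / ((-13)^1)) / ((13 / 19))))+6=138441 / 10108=13.70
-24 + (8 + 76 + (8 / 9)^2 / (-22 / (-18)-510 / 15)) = 159236 / 2655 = 59.98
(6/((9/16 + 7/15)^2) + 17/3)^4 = 18501018638476789593271681/1122175144091294487441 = 16486.75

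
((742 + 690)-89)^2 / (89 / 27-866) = -48698523 / 23293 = -2090.69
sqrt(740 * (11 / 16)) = sqrt(2035) / 2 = 22.56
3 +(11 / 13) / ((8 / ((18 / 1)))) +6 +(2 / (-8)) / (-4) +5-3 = 12.97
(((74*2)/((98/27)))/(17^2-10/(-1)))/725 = 0.00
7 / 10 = 0.70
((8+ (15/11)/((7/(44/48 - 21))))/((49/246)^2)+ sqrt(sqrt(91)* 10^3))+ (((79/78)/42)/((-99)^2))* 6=10* sqrt(10)* 91^(1/4)+ 1323757159357/12848581746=200.70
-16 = -16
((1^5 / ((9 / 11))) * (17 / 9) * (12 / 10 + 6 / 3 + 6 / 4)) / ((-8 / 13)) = -114257 / 6480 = -17.63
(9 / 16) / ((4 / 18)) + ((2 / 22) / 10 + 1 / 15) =2753 / 1056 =2.61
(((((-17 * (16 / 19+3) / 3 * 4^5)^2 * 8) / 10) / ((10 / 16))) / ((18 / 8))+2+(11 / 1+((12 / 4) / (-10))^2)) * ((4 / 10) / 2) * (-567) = -5787773105102387 / 180500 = -32065224959.02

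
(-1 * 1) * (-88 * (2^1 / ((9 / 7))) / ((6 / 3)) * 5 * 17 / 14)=3740 / 9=415.56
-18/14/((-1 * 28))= 9/196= 0.05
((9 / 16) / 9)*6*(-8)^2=24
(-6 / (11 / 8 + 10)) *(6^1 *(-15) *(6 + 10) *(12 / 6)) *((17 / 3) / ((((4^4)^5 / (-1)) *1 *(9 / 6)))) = -255 / 48855252992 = -0.00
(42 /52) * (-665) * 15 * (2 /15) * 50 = -698250 /13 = -53711.54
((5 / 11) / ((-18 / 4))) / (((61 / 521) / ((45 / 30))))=-1.29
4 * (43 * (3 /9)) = 172 /3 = 57.33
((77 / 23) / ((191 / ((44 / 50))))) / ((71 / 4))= 6776 / 7797575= 0.00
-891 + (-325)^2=104734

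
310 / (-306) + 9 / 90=-1397 / 1530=-0.91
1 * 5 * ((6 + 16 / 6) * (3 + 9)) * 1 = 520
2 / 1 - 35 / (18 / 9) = -15.50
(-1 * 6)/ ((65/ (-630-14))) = 3864/ 65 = 59.45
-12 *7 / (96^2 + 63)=-28 / 3093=-0.01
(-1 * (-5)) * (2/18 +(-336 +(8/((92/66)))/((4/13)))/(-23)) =69.54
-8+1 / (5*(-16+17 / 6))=-3166 / 395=-8.02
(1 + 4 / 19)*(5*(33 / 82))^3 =9.86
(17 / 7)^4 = 83521 / 2401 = 34.79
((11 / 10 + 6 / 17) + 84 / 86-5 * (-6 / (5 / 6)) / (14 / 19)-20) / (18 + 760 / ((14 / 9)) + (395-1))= 1600947 / 46082240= 0.03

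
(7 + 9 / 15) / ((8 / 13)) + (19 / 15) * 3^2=95 / 4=23.75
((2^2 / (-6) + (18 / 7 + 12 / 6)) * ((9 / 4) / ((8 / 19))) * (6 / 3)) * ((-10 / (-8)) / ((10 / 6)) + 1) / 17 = 2337 / 544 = 4.30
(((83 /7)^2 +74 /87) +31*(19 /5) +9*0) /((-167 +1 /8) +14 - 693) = -0.31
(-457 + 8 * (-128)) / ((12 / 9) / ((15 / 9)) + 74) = -7405 / 374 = -19.80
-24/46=-12/23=-0.52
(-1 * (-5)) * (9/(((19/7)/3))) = 945/19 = 49.74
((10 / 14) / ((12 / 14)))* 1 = 5 / 6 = 0.83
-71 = -71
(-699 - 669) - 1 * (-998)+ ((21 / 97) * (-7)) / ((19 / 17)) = -684409 / 1843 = -371.36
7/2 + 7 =21/2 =10.50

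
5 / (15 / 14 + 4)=70 / 71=0.99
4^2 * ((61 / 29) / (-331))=-976 / 9599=-0.10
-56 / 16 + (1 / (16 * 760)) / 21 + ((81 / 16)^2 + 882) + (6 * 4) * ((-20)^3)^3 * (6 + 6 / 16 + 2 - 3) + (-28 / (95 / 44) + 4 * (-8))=-6746406911912241911 / 102144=-66047999999140.84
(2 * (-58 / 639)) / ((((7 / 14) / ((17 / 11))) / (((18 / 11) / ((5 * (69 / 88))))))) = -63104 / 269445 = -0.23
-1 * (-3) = 3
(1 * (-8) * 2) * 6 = -96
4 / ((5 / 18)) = 72 / 5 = 14.40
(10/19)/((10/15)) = 15/19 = 0.79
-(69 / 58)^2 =-4761 / 3364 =-1.42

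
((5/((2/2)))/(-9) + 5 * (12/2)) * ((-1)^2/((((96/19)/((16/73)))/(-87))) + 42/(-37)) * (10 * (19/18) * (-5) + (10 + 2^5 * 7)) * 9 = -11461909585/48618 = -235754.44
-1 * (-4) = 4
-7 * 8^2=-448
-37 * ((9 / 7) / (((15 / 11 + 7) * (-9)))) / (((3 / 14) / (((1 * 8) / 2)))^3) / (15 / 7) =17868928 / 9315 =1918.30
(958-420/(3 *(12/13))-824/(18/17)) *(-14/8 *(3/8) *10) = -8855/48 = -184.48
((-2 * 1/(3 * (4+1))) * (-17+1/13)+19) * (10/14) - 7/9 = 11798/819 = 14.41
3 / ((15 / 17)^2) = 289 / 75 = 3.85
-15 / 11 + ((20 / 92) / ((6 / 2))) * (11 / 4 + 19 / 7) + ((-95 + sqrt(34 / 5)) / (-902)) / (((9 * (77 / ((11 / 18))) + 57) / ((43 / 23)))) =-334679315 / 345918804 - 43 * sqrt(170) / 123542430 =-0.97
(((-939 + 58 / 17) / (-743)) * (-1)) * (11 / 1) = -174955 / 12631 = -13.85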